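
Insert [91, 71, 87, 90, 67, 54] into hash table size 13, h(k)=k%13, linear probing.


Insert 91: h=0 -> slot 0
Insert 71: h=6 -> slot 6
Insert 87: h=9 -> slot 9
Insert 90: h=12 -> slot 12
Insert 67: h=2 -> slot 2
Insert 54: h=2, 1 probes -> slot 3

Table: [91, None, 67, 54, None, None, 71, None, None, 87, None, None, 90]


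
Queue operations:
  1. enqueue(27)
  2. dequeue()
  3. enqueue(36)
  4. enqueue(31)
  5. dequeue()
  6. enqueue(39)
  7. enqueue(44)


enqueue(27) -> [27]
dequeue()->27, []
enqueue(36) -> [36]
enqueue(31) -> [36, 31]
dequeue()->36, [31]
enqueue(39) -> [31, 39]
enqueue(44) -> [31, 39, 44]

Final queue: [31, 39, 44]


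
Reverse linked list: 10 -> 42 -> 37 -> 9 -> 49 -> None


Step 1: curr=10, set curr.next=prev(None) | reversed so far: 10
Step 2: curr=42, set curr.next=prev(10) | reversed so far: 42 -> 10
Step 3: curr=37, set curr.next=prev(42) | reversed so far: 37 -> 42 -> 10
Step 4: curr=9, set curr.next=prev(37) | reversed so far: 9 -> 37 -> 42 -> 10
Step 5: curr=49, set curr.next=prev(9) | reversed so far: 49 -> 9 -> 37 -> 42 -> 10

49 -> 9 -> 37 -> 42 -> 10 -> None


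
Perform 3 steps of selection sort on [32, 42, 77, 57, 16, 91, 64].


Initial: [32, 42, 77, 57, 16, 91, 64]
Step 1: min=16 at 4
  Swap: [16, 42, 77, 57, 32, 91, 64]
Step 2: min=32 at 4
  Swap: [16, 32, 77, 57, 42, 91, 64]
Step 3: min=42 at 4
  Swap: [16, 32, 42, 57, 77, 91, 64]

After 3 steps: [16, 32, 42, 57, 77, 91, 64]


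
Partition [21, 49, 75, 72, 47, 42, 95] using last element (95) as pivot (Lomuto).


Pivot: 95
  21 <= 95: advance i (no swap)
  49 <= 95: advance i (no swap)
  75 <= 95: advance i (no swap)
  72 <= 95: advance i (no swap)
  47 <= 95: advance i (no swap)
  42 <= 95: advance i (no swap)
Place pivot at 6: [21, 49, 75, 72, 47, 42, 95]

Partitioned: [21, 49, 75, 72, 47, 42, 95]


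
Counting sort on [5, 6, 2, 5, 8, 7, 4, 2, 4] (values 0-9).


Input: [5, 6, 2, 5, 8, 7, 4, 2, 4]
Counts: [0, 0, 2, 0, 2, 2, 1, 1, 1, 0]

Sorted: [2, 2, 4, 4, 5, 5, 6, 7, 8]


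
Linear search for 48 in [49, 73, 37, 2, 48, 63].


i=0: 49!=48
i=1: 73!=48
i=2: 37!=48
i=3: 2!=48
i=4: 48==48 found!

Found at 4, 5 comps


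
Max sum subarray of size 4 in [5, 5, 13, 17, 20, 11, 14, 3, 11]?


[0:4]: 40
[1:5]: 55
[2:6]: 61
[3:7]: 62
[4:8]: 48
[5:9]: 39

Max: 62 at [3:7]


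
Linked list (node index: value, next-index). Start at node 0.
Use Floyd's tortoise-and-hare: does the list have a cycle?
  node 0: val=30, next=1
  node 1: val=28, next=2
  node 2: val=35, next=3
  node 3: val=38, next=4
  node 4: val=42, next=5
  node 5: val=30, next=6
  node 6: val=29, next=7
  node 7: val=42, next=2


Floyd's tortoise (slow, +1) and hare (fast, +2):
  init: slow=0, fast=0
  step 1: slow=1, fast=2
  step 2: slow=2, fast=4
  step 3: slow=3, fast=6
  step 4: slow=4, fast=2
  step 5: slow=5, fast=4
  step 6: slow=6, fast=6
  slow == fast at node 6: cycle detected

Cycle: yes


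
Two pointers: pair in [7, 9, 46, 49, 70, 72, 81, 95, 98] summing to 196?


lo=0(7)+hi=8(98)=105
lo=1(9)+hi=8(98)=107
lo=2(46)+hi=8(98)=144
lo=3(49)+hi=8(98)=147
lo=4(70)+hi=8(98)=168
lo=5(72)+hi=8(98)=170
lo=6(81)+hi=8(98)=179
lo=7(95)+hi=8(98)=193

No pair found


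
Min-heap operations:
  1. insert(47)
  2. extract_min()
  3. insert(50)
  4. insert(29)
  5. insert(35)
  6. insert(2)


insert(47) -> [47]
extract_min()->47, []
insert(50) -> [50]
insert(29) -> [29, 50]
insert(35) -> [29, 50, 35]
insert(2) -> [2, 29, 35, 50]

Final heap: [2, 29, 35, 50]


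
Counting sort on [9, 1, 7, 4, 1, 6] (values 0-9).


Input: [9, 1, 7, 4, 1, 6]
Counts: [0, 2, 0, 0, 1, 0, 1, 1, 0, 1]

Sorted: [1, 1, 4, 6, 7, 9]


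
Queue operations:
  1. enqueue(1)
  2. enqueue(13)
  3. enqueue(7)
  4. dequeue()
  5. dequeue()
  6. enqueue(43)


enqueue(1) -> [1]
enqueue(13) -> [1, 13]
enqueue(7) -> [1, 13, 7]
dequeue()->1, [13, 7]
dequeue()->13, [7]
enqueue(43) -> [7, 43]

Final queue: [7, 43]


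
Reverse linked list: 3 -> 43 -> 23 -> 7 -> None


Step 1: curr=3, set curr.next=prev(None) | reversed so far: 3
Step 2: curr=43, set curr.next=prev(3) | reversed so far: 43 -> 3
Step 3: curr=23, set curr.next=prev(43) | reversed so far: 23 -> 43 -> 3
Step 4: curr=7, set curr.next=prev(23) | reversed so far: 7 -> 23 -> 43 -> 3

7 -> 23 -> 43 -> 3 -> None


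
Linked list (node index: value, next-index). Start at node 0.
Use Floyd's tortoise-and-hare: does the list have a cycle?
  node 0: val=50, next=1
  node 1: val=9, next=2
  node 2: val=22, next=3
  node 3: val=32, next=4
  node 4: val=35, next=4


Floyd's tortoise (slow, +1) and hare (fast, +2):
  init: slow=0, fast=0
  step 1: slow=1, fast=2
  step 2: slow=2, fast=4
  step 3: slow=3, fast=4
  step 4: slow=4, fast=4
  slow == fast at node 4: cycle detected

Cycle: yes


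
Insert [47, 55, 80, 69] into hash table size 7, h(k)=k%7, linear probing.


Insert 47: h=5 -> slot 5
Insert 55: h=6 -> slot 6
Insert 80: h=3 -> slot 3
Insert 69: h=6, 1 probes -> slot 0

Table: [69, None, None, 80, None, 47, 55]


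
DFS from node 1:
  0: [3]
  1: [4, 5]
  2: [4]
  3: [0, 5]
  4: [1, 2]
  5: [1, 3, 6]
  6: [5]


Visit 1, push [5, 4]
Visit 4, push [2]
Visit 2, push []
Visit 5, push [6, 3]
Visit 3, push [0]
Visit 0, push []
Visit 6, push []

DFS order: [1, 4, 2, 5, 3, 0, 6]


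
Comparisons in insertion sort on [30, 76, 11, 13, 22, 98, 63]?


Algorithm: insertion sort
Input: [30, 76, 11, 13, 22, 98, 63]
Sorted: [11, 13, 22, 30, 63, 76, 98]

13


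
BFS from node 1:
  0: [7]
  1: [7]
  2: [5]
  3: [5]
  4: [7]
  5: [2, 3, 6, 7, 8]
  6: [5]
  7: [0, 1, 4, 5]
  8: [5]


Visit 1, enqueue [7]
Visit 7, enqueue [0, 4, 5]
Visit 0, enqueue []
Visit 4, enqueue []
Visit 5, enqueue [2, 3, 6, 8]
Visit 2, enqueue []
Visit 3, enqueue []
Visit 6, enqueue []
Visit 8, enqueue []

BFS order: [1, 7, 0, 4, 5, 2, 3, 6, 8]


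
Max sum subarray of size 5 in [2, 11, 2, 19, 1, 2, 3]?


[0:5]: 35
[1:6]: 35
[2:7]: 27

Max: 35 at [0:5]


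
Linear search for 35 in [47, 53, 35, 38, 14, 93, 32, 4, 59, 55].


i=0: 47!=35
i=1: 53!=35
i=2: 35==35 found!

Found at 2, 3 comps


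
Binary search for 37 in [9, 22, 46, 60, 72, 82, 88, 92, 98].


Step 1: lo=0, hi=8, mid=4, val=72
Step 2: lo=0, hi=3, mid=1, val=22
Step 3: lo=2, hi=3, mid=2, val=46

Not found


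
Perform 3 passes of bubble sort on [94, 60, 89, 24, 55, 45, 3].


Initial: [94, 60, 89, 24, 55, 45, 3]
Pass 1: [60, 89, 24, 55, 45, 3, 94] (6 swaps)
Pass 2: [60, 24, 55, 45, 3, 89, 94] (4 swaps)
Pass 3: [24, 55, 45, 3, 60, 89, 94] (4 swaps)

After 3 passes: [24, 55, 45, 3, 60, 89, 94]


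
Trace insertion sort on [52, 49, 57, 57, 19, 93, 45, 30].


Initial: [52, 49, 57, 57, 19, 93, 45, 30]
Insert 49: [49, 52, 57, 57, 19, 93, 45, 30]
Insert 57: [49, 52, 57, 57, 19, 93, 45, 30]
Insert 57: [49, 52, 57, 57, 19, 93, 45, 30]
Insert 19: [19, 49, 52, 57, 57, 93, 45, 30]
Insert 93: [19, 49, 52, 57, 57, 93, 45, 30]
Insert 45: [19, 45, 49, 52, 57, 57, 93, 30]
Insert 30: [19, 30, 45, 49, 52, 57, 57, 93]

Sorted: [19, 30, 45, 49, 52, 57, 57, 93]


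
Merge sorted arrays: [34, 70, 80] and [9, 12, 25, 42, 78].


Take 9 from B
Take 12 from B
Take 25 from B
Take 34 from A
Take 42 from B
Take 70 from A
Take 78 from B

Merged: [9, 12, 25, 34, 42, 70, 78, 80]


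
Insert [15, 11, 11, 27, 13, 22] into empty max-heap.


Insert 15: [15]
Insert 11: [15, 11]
Insert 11: [15, 11, 11]
Insert 27: [27, 15, 11, 11]
Insert 13: [27, 15, 11, 11, 13]
Insert 22: [27, 15, 22, 11, 13, 11]

Final heap: [27, 15, 22, 11, 13, 11]


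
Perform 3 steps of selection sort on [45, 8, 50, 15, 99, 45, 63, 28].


Initial: [45, 8, 50, 15, 99, 45, 63, 28]
Step 1: min=8 at 1
  Swap: [8, 45, 50, 15, 99, 45, 63, 28]
Step 2: min=15 at 3
  Swap: [8, 15, 50, 45, 99, 45, 63, 28]
Step 3: min=28 at 7
  Swap: [8, 15, 28, 45, 99, 45, 63, 50]

After 3 steps: [8, 15, 28, 45, 99, 45, 63, 50]


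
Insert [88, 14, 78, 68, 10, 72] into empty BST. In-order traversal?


Insert 88: root
Insert 14: L from 88
Insert 78: L from 88 -> R from 14
Insert 68: L from 88 -> R from 14 -> L from 78
Insert 10: L from 88 -> L from 14
Insert 72: L from 88 -> R from 14 -> L from 78 -> R from 68

In-order: [10, 14, 68, 72, 78, 88]


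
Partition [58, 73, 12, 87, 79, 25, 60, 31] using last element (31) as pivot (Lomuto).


Pivot: 31
  12 <= 31: swap -> [12, 73, 58, 87, 79, 25, 60, 31]
  25 <= 31: swap -> [12, 25, 58, 87, 79, 73, 60, 31]
Place pivot at 2: [12, 25, 31, 87, 79, 73, 60, 58]

Partitioned: [12, 25, 31, 87, 79, 73, 60, 58]


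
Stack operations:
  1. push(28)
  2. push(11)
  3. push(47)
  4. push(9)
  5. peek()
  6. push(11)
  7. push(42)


push(28) -> [28]
push(11) -> [28, 11]
push(47) -> [28, 11, 47]
push(9) -> [28, 11, 47, 9]
peek()->9
push(11) -> [28, 11, 47, 9, 11]
push(42) -> [28, 11, 47, 9, 11, 42]

Final stack: [28, 11, 47, 9, 11, 42]


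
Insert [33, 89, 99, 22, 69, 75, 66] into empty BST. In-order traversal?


Insert 33: root
Insert 89: R from 33
Insert 99: R from 33 -> R from 89
Insert 22: L from 33
Insert 69: R from 33 -> L from 89
Insert 75: R from 33 -> L from 89 -> R from 69
Insert 66: R from 33 -> L from 89 -> L from 69

In-order: [22, 33, 66, 69, 75, 89, 99]


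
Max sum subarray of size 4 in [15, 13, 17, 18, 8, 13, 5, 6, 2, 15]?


[0:4]: 63
[1:5]: 56
[2:6]: 56
[3:7]: 44
[4:8]: 32
[5:9]: 26
[6:10]: 28

Max: 63 at [0:4]


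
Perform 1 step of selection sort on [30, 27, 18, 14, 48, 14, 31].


Initial: [30, 27, 18, 14, 48, 14, 31]
Step 1: min=14 at 3
  Swap: [14, 27, 18, 30, 48, 14, 31]

After 1 step: [14, 27, 18, 30, 48, 14, 31]


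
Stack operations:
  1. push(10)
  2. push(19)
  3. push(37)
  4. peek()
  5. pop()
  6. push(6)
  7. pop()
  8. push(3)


push(10) -> [10]
push(19) -> [10, 19]
push(37) -> [10, 19, 37]
peek()->37
pop()->37, [10, 19]
push(6) -> [10, 19, 6]
pop()->6, [10, 19]
push(3) -> [10, 19, 3]

Final stack: [10, 19, 3]


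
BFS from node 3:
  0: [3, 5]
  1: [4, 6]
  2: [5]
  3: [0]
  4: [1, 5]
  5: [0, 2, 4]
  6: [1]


Visit 3, enqueue [0]
Visit 0, enqueue [5]
Visit 5, enqueue [2, 4]
Visit 2, enqueue []
Visit 4, enqueue [1]
Visit 1, enqueue [6]
Visit 6, enqueue []

BFS order: [3, 0, 5, 2, 4, 1, 6]


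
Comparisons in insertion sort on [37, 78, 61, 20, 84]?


Algorithm: insertion sort
Input: [37, 78, 61, 20, 84]
Sorted: [20, 37, 61, 78, 84]

7


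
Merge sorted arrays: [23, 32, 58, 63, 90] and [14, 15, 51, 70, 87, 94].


Take 14 from B
Take 15 from B
Take 23 from A
Take 32 from A
Take 51 from B
Take 58 from A
Take 63 from A
Take 70 from B
Take 87 from B
Take 90 from A

Merged: [14, 15, 23, 32, 51, 58, 63, 70, 87, 90, 94]


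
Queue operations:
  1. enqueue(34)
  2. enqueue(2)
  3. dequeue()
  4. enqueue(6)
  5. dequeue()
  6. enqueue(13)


enqueue(34) -> [34]
enqueue(2) -> [34, 2]
dequeue()->34, [2]
enqueue(6) -> [2, 6]
dequeue()->2, [6]
enqueue(13) -> [6, 13]

Final queue: [6, 13]


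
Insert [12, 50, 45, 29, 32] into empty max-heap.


Insert 12: [12]
Insert 50: [50, 12]
Insert 45: [50, 12, 45]
Insert 29: [50, 29, 45, 12]
Insert 32: [50, 32, 45, 12, 29]

Final heap: [50, 32, 45, 12, 29]


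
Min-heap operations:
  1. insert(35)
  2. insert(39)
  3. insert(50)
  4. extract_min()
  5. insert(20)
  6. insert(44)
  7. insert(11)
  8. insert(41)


insert(35) -> [35]
insert(39) -> [35, 39]
insert(50) -> [35, 39, 50]
extract_min()->35, [39, 50]
insert(20) -> [20, 50, 39]
insert(44) -> [20, 44, 39, 50]
insert(11) -> [11, 20, 39, 50, 44]
insert(41) -> [11, 20, 39, 50, 44, 41]

Final heap: [11, 20, 39, 50, 44, 41]


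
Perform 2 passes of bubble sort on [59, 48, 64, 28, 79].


Initial: [59, 48, 64, 28, 79]
Pass 1: [48, 59, 28, 64, 79] (2 swaps)
Pass 2: [48, 28, 59, 64, 79] (1 swaps)

After 2 passes: [48, 28, 59, 64, 79]


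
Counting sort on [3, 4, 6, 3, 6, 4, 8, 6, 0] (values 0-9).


Input: [3, 4, 6, 3, 6, 4, 8, 6, 0]
Counts: [1, 0, 0, 2, 2, 0, 3, 0, 1, 0]

Sorted: [0, 3, 3, 4, 4, 6, 6, 6, 8]


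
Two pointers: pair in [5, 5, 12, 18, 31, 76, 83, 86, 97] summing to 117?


lo=0(5)+hi=8(97)=102
lo=1(5)+hi=8(97)=102
lo=2(12)+hi=8(97)=109
lo=3(18)+hi=8(97)=115
lo=4(31)+hi=8(97)=128
lo=4(31)+hi=7(86)=117

Yes: 31+86=117


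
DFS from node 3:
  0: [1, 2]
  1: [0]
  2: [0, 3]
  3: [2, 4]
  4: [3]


Visit 3, push [4, 2]
Visit 2, push [0]
Visit 0, push [1]
Visit 1, push []
Visit 4, push []

DFS order: [3, 2, 0, 1, 4]


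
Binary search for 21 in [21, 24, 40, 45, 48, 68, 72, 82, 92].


Step 1: lo=0, hi=8, mid=4, val=48
Step 2: lo=0, hi=3, mid=1, val=24
Step 3: lo=0, hi=0, mid=0, val=21

Found at index 0


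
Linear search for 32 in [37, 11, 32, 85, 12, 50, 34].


i=0: 37!=32
i=1: 11!=32
i=2: 32==32 found!

Found at 2, 3 comps


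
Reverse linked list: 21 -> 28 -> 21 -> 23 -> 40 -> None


Step 1: curr=21, set curr.next=prev(None) | reversed so far: 21
Step 2: curr=28, set curr.next=prev(21) | reversed so far: 28 -> 21
Step 3: curr=21, set curr.next=prev(28) | reversed so far: 21 -> 28 -> 21
Step 4: curr=23, set curr.next=prev(21) | reversed so far: 23 -> 21 -> 28 -> 21
Step 5: curr=40, set curr.next=prev(23) | reversed so far: 40 -> 23 -> 21 -> 28 -> 21

40 -> 23 -> 21 -> 28 -> 21 -> None


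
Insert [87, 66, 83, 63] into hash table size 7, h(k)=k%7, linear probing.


Insert 87: h=3 -> slot 3
Insert 66: h=3, 1 probes -> slot 4
Insert 83: h=6 -> slot 6
Insert 63: h=0 -> slot 0

Table: [63, None, None, 87, 66, None, 83]


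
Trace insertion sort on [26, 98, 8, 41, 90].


Initial: [26, 98, 8, 41, 90]
Insert 98: [26, 98, 8, 41, 90]
Insert 8: [8, 26, 98, 41, 90]
Insert 41: [8, 26, 41, 98, 90]
Insert 90: [8, 26, 41, 90, 98]

Sorted: [8, 26, 41, 90, 98]


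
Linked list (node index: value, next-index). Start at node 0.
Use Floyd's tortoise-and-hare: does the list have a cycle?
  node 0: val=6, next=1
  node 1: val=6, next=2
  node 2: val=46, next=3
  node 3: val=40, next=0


Floyd's tortoise (slow, +1) and hare (fast, +2):
  init: slow=0, fast=0
  step 1: slow=1, fast=2
  step 2: slow=2, fast=0
  step 3: slow=3, fast=2
  step 4: slow=0, fast=0
  slow == fast at node 0: cycle detected

Cycle: yes


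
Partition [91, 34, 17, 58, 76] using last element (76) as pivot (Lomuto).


Pivot: 76
  34 <= 76: swap -> [34, 91, 17, 58, 76]
  17 <= 76: swap -> [34, 17, 91, 58, 76]
  58 <= 76: swap -> [34, 17, 58, 91, 76]
Place pivot at 3: [34, 17, 58, 76, 91]

Partitioned: [34, 17, 58, 76, 91]


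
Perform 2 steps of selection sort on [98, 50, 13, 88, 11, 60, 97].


Initial: [98, 50, 13, 88, 11, 60, 97]
Step 1: min=11 at 4
  Swap: [11, 50, 13, 88, 98, 60, 97]
Step 2: min=13 at 2
  Swap: [11, 13, 50, 88, 98, 60, 97]

After 2 steps: [11, 13, 50, 88, 98, 60, 97]


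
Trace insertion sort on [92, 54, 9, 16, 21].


Initial: [92, 54, 9, 16, 21]
Insert 54: [54, 92, 9, 16, 21]
Insert 9: [9, 54, 92, 16, 21]
Insert 16: [9, 16, 54, 92, 21]
Insert 21: [9, 16, 21, 54, 92]

Sorted: [9, 16, 21, 54, 92]


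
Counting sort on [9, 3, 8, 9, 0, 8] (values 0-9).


Input: [9, 3, 8, 9, 0, 8]
Counts: [1, 0, 0, 1, 0, 0, 0, 0, 2, 2]

Sorted: [0, 3, 8, 8, 9, 9]


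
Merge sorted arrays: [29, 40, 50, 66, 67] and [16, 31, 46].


Take 16 from B
Take 29 from A
Take 31 from B
Take 40 from A
Take 46 from B

Merged: [16, 29, 31, 40, 46, 50, 66, 67]


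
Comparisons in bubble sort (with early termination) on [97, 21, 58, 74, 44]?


Algorithm: bubble sort (with early termination)
Input: [97, 21, 58, 74, 44]
Sorted: [21, 44, 58, 74, 97]

10


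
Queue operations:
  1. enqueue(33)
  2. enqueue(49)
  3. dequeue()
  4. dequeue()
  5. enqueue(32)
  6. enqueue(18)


enqueue(33) -> [33]
enqueue(49) -> [33, 49]
dequeue()->33, [49]
dequeue()->49, []
enqueue(32) -> [32]
enqueue(18) -> [32, 18]

Final queue: [32, 18]


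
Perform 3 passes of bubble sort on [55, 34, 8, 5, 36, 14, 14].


Initial: [55, 34, 8, 5, 36, 14, 14]
Pass 1: [34, 8, 5, 36, 14, 14, 55] (6 swaps)
Pass 2: [8, 5, 34, 14, 14, 36, 55] (4 swaps)
Pass 3: [5, 8, 14, 14, 34, 36, 55] (3 swaps)

After 3 passes: [5, 8, 14, 14, 34, 36, 55]


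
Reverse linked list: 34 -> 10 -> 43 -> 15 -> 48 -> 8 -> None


Step 1: curr=34, set curr.next=prev(None) | reversed so far: 34
Step 2: curr=10, set curr.next=prev(34) | reversed so far: 10 -> 34
Step 3: curr=43, set curr.next=prev(10) | reversed so far: 43 -> 10 -> 34
Step 4: curr=15, set curr.next=prev(43) | reversed so far: 15 -> 43 -> 10 -> 34
Step 5: curr=48, set curr.next=prev(15) | reversed so far: 48 -> 15 -> 43 -> 10 -> 34
Step 6: curr=8, set curr.next=prev(48) | reversed so far: 8 -> 48 -> 15 -> 43 -> 10 -> 34

8 -> 48 -> 15 -> 43 -> 10 -> 34 -> None


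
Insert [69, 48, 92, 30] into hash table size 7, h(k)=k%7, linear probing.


Insert 69: h=6 -> slot 6
Insert 48: h=6, 1 probes -> slot 0
Insert 92: h=1 -> slot 1
Insert 30: h=2 -> slot 2

Table: [48, 92, 30, None, None, None, 69]


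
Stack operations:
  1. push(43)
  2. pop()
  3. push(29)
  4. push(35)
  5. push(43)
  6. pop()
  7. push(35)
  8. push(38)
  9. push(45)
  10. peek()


push(43) -> [43]
pop()->43, []
push(29) -> [29]
push(35) -> [29, 35]
push(43) -> [29, 35, 43]
pop()->43, [29, 35]
push(35) -> [29, 35, 35]
push(38) -> [29, 35, 35, 38]
push(45) -> [29, 35, 35, 38, 45]
peek()->45

Final stack: [29, 35, 35, 38, 45]


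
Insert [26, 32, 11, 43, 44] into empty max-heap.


Insert 26: [26]
Insert 32: [32, 26]
Insert 11: [32, 26, 11]
Insert 43: [43, 32, 11, 26]
Insert 44: [44, 43, 11, 26, 32]

Final heap: [44, 43, 11, 26, 32]


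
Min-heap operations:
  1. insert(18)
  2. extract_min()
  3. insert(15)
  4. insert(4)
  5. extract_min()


insert(18) -> [18]
extract_min()->18, []
insert(15) -> [15]
insert(4) -> [4, 15]
extract_min()->4, [15]

Final heap: [15]


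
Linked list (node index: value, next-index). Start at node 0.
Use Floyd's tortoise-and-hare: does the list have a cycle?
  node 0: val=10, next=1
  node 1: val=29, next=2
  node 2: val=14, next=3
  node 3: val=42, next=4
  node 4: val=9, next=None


Floyd's tortoise (slow, +1) and hare (fast, +2):
  init: slow=0, fast=0
  step 1: slow=1, fast=2
  step 2: slow=2, fast=4
  step 3: fast -> None, no cycle

Cycle: no


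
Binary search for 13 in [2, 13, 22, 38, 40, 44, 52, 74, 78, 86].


Step 1: lo=0, hi=9, mid=4, val=40
Step 2: lo=0, hi=3, mid=1, val=13

Found at index 1


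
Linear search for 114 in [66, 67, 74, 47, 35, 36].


i=0: 66!=114
i=1: 67!=114
i=2: 74!=114
i=3: 47!=114
i=4: 35!=114
i=5: 36!=114

Not found, 6 comps


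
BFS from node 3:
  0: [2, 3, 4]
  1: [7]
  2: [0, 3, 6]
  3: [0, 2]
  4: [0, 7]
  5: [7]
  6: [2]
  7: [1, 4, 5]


Visit 3, enqueue [0, 2]
Visit 0, enqueue [4]
Visit 2, enqueue [6]
Visit 4, enqueue [7]
Visit 6, enqueue []
Visit 7, enqueue [1, 5]
Visit 1, enqueue []
Visit 5, enqueue []

BFS order: [3, 0, 2, 4, 6, 7, 1, 5]


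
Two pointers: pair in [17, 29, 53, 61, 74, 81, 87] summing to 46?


lo=0(17)+hi=6(87)=104
lo=0(17)+hi=5(81)=98
lo=0(17)+hi=4(74)=91
lo=0(17)+hi=3(61)=78
lo=0(17)+hi=2(53)=70
lo=0(17)+hi=1(29)=46

Yes: 17+29=46


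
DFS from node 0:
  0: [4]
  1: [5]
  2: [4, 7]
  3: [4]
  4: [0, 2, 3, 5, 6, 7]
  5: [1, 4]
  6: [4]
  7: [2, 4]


Visit 0, push [4]
Visit 4, push [7, 6, 5, 3, 2]
Visit 2, push [7]
Visit 7, push []
Visit 3, push []
Visit 5, push [1]
Visit 1, push []
Visit 6, push []

DFS order: [0, 4, 2, 7, 3, 5, 1, 6]


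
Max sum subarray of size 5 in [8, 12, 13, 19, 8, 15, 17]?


[0:5]: 60
[1:6]: 67
[2:7]: 72

Max: 72 at [2:7]


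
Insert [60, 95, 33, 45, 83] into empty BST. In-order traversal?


Insert 60: root
Insert 95: R from 60
Insert 33: L from 60
Insert 45: L from 60 -> R from 33
Insert 83: R from 60 -> L from 95

In-order: [33, 45, 60, 83, 95]


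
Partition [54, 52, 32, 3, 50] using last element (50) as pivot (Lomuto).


Pivot: 50
  32 <= 50: swap -> [32, 52, 54, 3, 50]
  3 <= 50: swap -> [32, 3, 54, 52, 50]
Place pivot at 2: [32, 3, 50, 52, 54]

Partitioned: [32, 3, 50, 52, 54]


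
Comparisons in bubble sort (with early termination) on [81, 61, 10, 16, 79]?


Algorithm: bubble sort (with early termination)
Input: [81, 61, 10, 16, 79]
Sorted: [10, 16, 61, 79, 81]

9


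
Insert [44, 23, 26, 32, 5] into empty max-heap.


Insert 44: [44]
Insert 23: [44, 23]
Insert 26: [44, 23, 26]
Insert 32: [44, 32, 26, 23]
Insert 5: [44, 32, 26, 23, 5]

Final heap: [44, 32, 26, 23, 5]


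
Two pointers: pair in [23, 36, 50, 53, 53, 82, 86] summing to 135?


lo=0(23)+hi=6(86)=109
lo=1(36)+hi=6(86)=122
lo=2(50)+hi=6(86)=136
lo=2(50)+hi=5(82)=132
lo=3(53)+hi=5(82)=135

Yes: 53+82=135


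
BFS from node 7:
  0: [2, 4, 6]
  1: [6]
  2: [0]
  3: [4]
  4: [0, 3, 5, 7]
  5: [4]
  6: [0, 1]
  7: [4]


Visit 7, enqueue [4]
Visit 4, enqueue [0, 3, 5]
Visit 0, enqueue [2, 6]
Visit 3, enqueue []
Visit 5, enqueue []
Visit 2, enqueue []
Visit 6, enqueue [1]
Visit 1, enqueue []

BFS order: [7, 4, 0, 3, 5, 2, 6, 1]


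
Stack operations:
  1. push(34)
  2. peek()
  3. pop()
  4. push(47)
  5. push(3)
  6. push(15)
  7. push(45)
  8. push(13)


push(34) -> [34]
peek()->34
pop()->34, []
push(47) -> [47]
push(3) -> [47, 3]
push(15) -> [47, 3, 15]
push(45) -> [47, 3, 15, 45]
push(13) -> [47, 3, 15, 45, 13]

Final stack: [47, 3, 15, 45, 13]


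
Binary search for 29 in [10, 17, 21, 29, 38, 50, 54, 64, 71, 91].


Step 1: lo=0, hi=9, mid=4, val=38
Step 2: lo=0, hi=3, mid=1, val=17
Step 3: lo=2, hi=3, mid=2, val=21
Step 4: lo=3, hi=3, mid=3, val=29

Found at index 3


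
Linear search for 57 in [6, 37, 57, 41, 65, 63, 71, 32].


i=0: 6!=57
i=1: 37!=57
i=2: 57==57 found!

Found at 2, 3 comps


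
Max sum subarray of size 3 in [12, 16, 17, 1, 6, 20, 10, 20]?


[0:3]: 45
[1:4]: 34
[2:5]: 24
[3:6]: 27
[4:7]: 36
[5:8]: 50

Max: 50 at [5:8]


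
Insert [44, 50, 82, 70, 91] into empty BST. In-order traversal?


Insert 44: root
Insert 50: R from 44
Insert 82: R from 44 -> R from 50
Insert 70: R from 44 -> R from 50 -> L from 82
Insert 91: R from 44 -> R from 50 -> R from 82

In-order: [44, 50, 70, 82, 91]


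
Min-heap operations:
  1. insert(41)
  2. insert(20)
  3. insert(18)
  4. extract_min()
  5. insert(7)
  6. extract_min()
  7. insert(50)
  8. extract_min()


insert(41) -> [41]
insert(20) -> [20, 41]
insert(18) -> [18, 41, 20]
extract_min()->18, [20, 41]
insert(7) -> [7, 41, 20]
extract_min()->7, [20, 41]
insert(50) -> [20, 41, 50]
extract_min()->20, [41, 50]

Final heap: [41, 50]


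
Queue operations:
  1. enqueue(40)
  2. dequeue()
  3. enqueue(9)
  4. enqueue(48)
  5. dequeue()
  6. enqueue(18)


enqueue(40) -> [40]
dequeue()->40, []
enqueue(9) -> [9]
enqueue(48) -> [9, 48]
dequeue()->9, [48]
enqueue(18) -> [48, 18]

Final queue: [48, 18]


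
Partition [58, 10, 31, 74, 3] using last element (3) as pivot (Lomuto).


Pivot: 3
Place pivot at 0: [3, 10, 31, 74, 58]

Partitioned: [3, 10, 31, 74, 58]


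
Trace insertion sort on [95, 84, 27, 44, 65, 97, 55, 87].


Initial: [95, 84, 27, 44, 65, 97, 55, 87]
Insert 84: [84, 95, 27, 44, 65, 97, 55, 87]
Insert 27: [27, 84, 95, 44, 65, 97, 55, 87]
Insert 44: [27, 44, 84, 95, 65, 97, 55, 87]
Insert 65: [27, 44, 65, 84, 95, 97, 55, 87]
Insert 97: [27, 44, 65, 84, 95, 97, 55, 87]
Insert 55: [27, 44, 55, 65, 84, 95, 97, 87]
Insert 87: [27, 44, 55, 65, 84, 87, 95, 97]

Sorted: [27, 44, 55, 65, 84, 87, 95, 97]


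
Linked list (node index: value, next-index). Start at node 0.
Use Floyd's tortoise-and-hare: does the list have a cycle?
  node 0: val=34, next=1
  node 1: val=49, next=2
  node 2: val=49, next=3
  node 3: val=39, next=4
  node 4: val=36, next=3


Floyd's tortoise (slow, +1) and hare (fast, +2):
  init: slow=0, fast=0
  step 1: slow=1, fast=2
  step 2: slow=2, fast=4
  step 3: slow=3, fast=4
  step 4: slow=4, fast=4
  slow == fast at node 4: cycle detected

Cycle: yes


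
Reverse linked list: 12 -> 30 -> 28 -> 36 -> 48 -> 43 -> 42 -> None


Step 1: curr=12, set curr.next=prev(None) | reversed so far: 12
Step 2: curr=30, set curr.next=prev(12) | reversed so far: 30 -> 12
Step 3: curr=28, set curr.next=prev(30) | reversed so far: 28 -> 30 -> 12
Step 4: curr=36, set curr.next=prev(28) | reversed so far: 36 -> 28 -> 30 -> 12
Step 5: curr=48, set curr.next=prev(36) | reversed so far: 48 -> 36 -> 28 -> 30 -> 12
Step 6: curr=43, set curr.next=prev(48) | reversed so far: 43 -> 48 -> 36 -> 28 -> 30 -> 12
Step 7: curr=42, set curr.next=prev(43) | reversed so far: 42 -> 43 -> 48 -> 36 -> 28 -> 30 -> 12

42 -> 43 -> 48 -> 36 -> 28 -> 30 -> 12 -> None


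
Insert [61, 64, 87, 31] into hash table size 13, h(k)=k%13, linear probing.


Insert 61: h=9 -> slot 9
Insert 64: h=12 -> slot 12
Insert 87: h=9, 1 probes -> slot 10
Insert 31: h=5 -> slot 5

Table: [None, None, None, None, None, 31, None, None, None, 61, 87, None, 64]


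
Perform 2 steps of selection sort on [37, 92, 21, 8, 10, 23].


Initial: [37, 92, 21, 8, 10, 23]
Step 1: min=8 at 3
  Swap: [8, 92, 21, 37, 10, 23]
Step 2: min=10 at 4
  Swap: [8, 10, 21, 37, 92, 23]

After 2 steps: [8, 10, 21, 37, 92, 23]


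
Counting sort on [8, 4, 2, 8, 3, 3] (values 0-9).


Input: [8, 4, 2, 8, 3, 3]
Counts: [0, 0, 1, 2, 1, 0, 0, 0, 2, 0]

Sorted: [2, 3, 3, 4, 8, 8]


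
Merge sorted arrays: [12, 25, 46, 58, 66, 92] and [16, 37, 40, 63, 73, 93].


Take 12 from A
Take 16 from B
Take 25 from A
Take 37 from B
Take 40 from B
Take 46 from A
Take 58 from A
Take 63 from B
Take 66 from A
Take 73 from B
Take 92 from A

Merged: [12, 16, 25, 37, 40, 46, 58, 63, 66, 73, 92, 93]


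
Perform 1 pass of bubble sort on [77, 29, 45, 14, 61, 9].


Initial: [77, 29, 45, 14, 61, 9]
Pass 1: [29, 45, 14, 61, 9, 77] (5 swaps)

After 1 pass: [29, 45, 14, 61, 9, 77]


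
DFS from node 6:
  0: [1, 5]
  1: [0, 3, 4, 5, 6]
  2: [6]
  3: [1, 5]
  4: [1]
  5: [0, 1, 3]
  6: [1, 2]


Visit 6, push [2, 1]
Visit 1, push [5, 4, 3, 0]
Visit 0, push [5]
Visit 5, push [3]
Visit 3, push []
Visit 4, push []
Visit 2, push []

DFS order: [6, 1, 0, 5, 3, 4, 2]


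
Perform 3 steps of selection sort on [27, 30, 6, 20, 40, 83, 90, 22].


Initial: [27, 30, 6, 20, 40, 83, 90, 22]
Step 1: min=6 at 2
  Swap: [6, 30, 27, 20, 40, 83, 90, 22]
Step 2: min=20 at 3
  Swap: [6, 20, 27, 30, 40, 83, 90, 22]
Step 3: min=22 at 7
  Swap: [6, 20, 22, 30, 40, 83, 90, 27]

After 3 steps: [6, 20, 22, 30, 40, 83, 90, 27]


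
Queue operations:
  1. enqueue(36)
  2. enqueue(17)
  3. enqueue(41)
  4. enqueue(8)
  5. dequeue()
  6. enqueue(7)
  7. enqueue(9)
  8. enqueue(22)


enqueue(36) -> [36]
enqueue(17) -> [36, 17]
enqueue(41) -> [36, 17, 41]
enqueue(8) -> [36, 17, 41, 8]
dequeue()->36, [17, 41, 8]
enqueue(7) -> [17, 41, 8, 7]
enqueue(9) -> [17, 41, 8, 7, 9]
enqueue(22) -> [17, 41, 8, 7, 9, 22]

Final queue: [17, 41, 8, 7, 9, 22]


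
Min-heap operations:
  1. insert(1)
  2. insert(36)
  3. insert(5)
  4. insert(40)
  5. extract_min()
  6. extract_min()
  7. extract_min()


insert(1) -> [1]
insert(36) -> [1, 36]
insert(5) -> [1, 36, 5]
insert(40) -> [1, 36, 5, 40]
extract_min()->1, [5, 36, 40]
extract_min()->5, [36, 40]
extract_min()->36, [40]

Final heap: [40]


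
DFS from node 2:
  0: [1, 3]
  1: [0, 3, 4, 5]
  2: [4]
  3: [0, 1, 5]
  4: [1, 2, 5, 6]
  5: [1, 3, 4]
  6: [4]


Visit 2, push [4]
Visit 4, push [6, 5, 1]
Visit 1, push [5, 3, 0]
Visit 0, push [3]
Visit 3, push [5]
Visit 5, push []
Visit 6, push []

DFS order: [2, 4, 1, 0, 3, 5, 6]


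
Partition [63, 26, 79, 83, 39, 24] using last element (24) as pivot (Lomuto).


Pivot: 24
Place pivot at 0: [24, 26, 79, 83, 39, 63]

Partitioned: [24, 26, 79, 83, 39, 63]


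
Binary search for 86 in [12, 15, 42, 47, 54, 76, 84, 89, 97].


Step 1: lo=0, hi=8, mid=4, val=54
Step 2: lo=5, hi=8, mid=6, val=84
Step 3: lo=7, hi=8, mid=7, val=89

Not found


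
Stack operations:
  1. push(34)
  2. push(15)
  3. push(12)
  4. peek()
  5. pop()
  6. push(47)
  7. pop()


push(34) -> [34]
push(15) -> [34, 15]
push(12) -> [34, 15, 12]
peek()->12
pop()->12, [34, 15]
push(47) -> [34, 15, 47]
pop()->47, [34, 15]

Final stack: [34, 15]


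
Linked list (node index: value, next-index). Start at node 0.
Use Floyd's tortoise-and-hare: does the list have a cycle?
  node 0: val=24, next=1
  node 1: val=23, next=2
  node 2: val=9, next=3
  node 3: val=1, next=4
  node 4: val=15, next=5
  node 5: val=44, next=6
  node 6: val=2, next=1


Floyd's tortoise (slow, +1) and hare (fast, +2):
  init: slow=0, fast=0
  step 1: slow=1, fast=2
  step 2: slow=2, fast=4
  step 3: slow=3, fast=6
  step 4: slow=4, fast=2
  step 5: slow=5, fast=4
  step 6: slow=6, fast=6
  slow == fast at node 6: cycle detected

Cycle: yes


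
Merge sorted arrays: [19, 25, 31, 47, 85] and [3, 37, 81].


Take 3 from B
Take 19 from A
Take 25 from A
Take 31 from A
Take 37 from B
Take 47 from A
Take 81 from B

Merged: [3, 19, 25, 31, 37, 47, 81, 85]


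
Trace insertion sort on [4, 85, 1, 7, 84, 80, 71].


Initial: [4, 85, 1, 7, 84, 80, 71]
Insert 85: [4, 85, 1, 7, 84, 80, 71]
Insert 1: [1, 4, 85, 7, 84, 80, 71]
Insert 7: [1, 4, 7, 85, 84, 80, 71]
Insert 84: [1, 4, 7, 84, 85, 80, 71]
Insert 80: [1, 4, 7, 80, 84, 85, 71]
Insert 71: [1, 4, 7, 71, 80, 84, 85]

Sorted: [1, 4, 7, 71, 80, 84, 85]


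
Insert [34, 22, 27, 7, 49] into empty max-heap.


Insert 34: [34]
Insert 22: [34, 22]
Insert 27: [34, 22, 27]
Insert 7: [34, 22, 27, 7]
Insert 49: [49, 34, 27, 7, 22]

Final heap: [49, 34, 27, 7, 22]


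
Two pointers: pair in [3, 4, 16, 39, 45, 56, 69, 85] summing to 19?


lo=0(3)+hi=7(85)=88
lo=0(3)+hi=6(69)=72
lo=0(3)+hi=5(56)=59
lo=0(3)+hi=4(45)=48
lo=0(3)+hi=3(39)=42
lo=0(3)+hi=2(16)=19

Yes: 3+16=19


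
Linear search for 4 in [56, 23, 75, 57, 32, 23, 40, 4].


i=0: 56!=4
i=1: 23!=4
i=2: 75!=4
i=3: 57!=4
i=4: 32!=4
i=5: 23!=4
i=6: 40!=4
i=7: 4==4 found!

Found at 7, 8 comps


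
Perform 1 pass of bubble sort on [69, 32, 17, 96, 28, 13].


Initial: [69, 32, 17, 96, 28, 13]
Pass 1: [32, 17, 69, 28, 13, 96] (4 swaps)

After 1 pass: [32, 17, 69, 28, 13, 96]


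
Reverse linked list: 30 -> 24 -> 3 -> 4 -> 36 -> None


Step 1: curr=30, set curr.next=prev(None) | reversed so far: 30
Step 2: curr=24, set curr.next=prev(30) | reversed so far: 24 -> 30
Step 3: curr=3, set curr.next=prev(24) | reversed so far: 3 -> 24 -> 30
Step 4: curr=4, set curr.next=prev(3) | reversed so far: 4 -> 3 -> 24 -> 30
Step 5: curr=36, set curr.next=prev(4) | reversed so far: 36 -> 4 -> 3 -> 24 -> 30

36 -> 4 -> 3 -> 24 -> 30 -> None


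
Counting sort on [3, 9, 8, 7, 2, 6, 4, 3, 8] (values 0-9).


Input: [3, 9, 8, 7, 2, 6, 4, 3, 8]
Counts: [0, 0, 1, 2, 1, 0, 1, 1, 2, 1]

Sorted: [2, 3, 3, 4, 6, 7, 8, 8, 9]


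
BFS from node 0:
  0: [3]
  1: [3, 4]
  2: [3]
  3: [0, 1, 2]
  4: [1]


Visit 0, enqueue [3]
Visit 3, enqueue [1, 2]
Visit 1, enqueue [4]
Visit 2, enqueue []
Visit 4, enqueue []

BFS order: [0, 3, 1, 2, 4]


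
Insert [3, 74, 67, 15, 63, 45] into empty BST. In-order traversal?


Insert 3: root
Insert 74: R from 3
Insert 67: R from 3 -> L from 74
Insert 15: R from 3 -> L from 74 -> L from 67
Insert 63: R from 3 -> L from 74 -> L from 67 -> R from 15
Insert 45: R from 3 -> L from 74 -> L from 67 -> R from 15 -> L from 63

In-order: [3, 15, 45, 63, 67, 74]


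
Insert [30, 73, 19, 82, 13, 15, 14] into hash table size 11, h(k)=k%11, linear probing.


Insert 30: h=8 -> slot 8
Insert 73: h=7 -> slot 7
Insert 19: h=8, 1 probes -> slot 9
Insert 82: h=5 -> slot 5
Insert 13: h=2 -> slot 2
Insert 15: h=4 -> slot 4
Insert 14: h=3 -> slot 3

Table: [None, None, 13, 14, 15, 82, None, 73, 30, 19, None]


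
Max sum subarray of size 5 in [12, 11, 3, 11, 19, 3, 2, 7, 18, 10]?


[0:5]: 56
[1:6]: 47
[2:7]: 38
[3:8]: 42
[4:9]: 49
[5:10]: 40

Max: 56 at [0:5]


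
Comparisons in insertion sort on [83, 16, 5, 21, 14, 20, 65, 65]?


Algorithm: insertion sort
Input: [83, 16, 5, 21, 14, 20, 65, 65]
Sorted: [5, 14, 16, 20, 21, 65, 65, 83]

16


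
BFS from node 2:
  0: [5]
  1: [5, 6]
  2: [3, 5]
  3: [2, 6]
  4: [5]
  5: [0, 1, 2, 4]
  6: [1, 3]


Visit 2, enqueue [3, 5]
Visit 3, enqueue [6]
Visit 5, enqueue [0, 1, 4]
Visit 6, enqueue []
Visit 0, enqueue []
Visit 1, enqueue []
Visit 4, enqueue []

BFS order: [2, 3, 5, 6, 0, 1, 4]


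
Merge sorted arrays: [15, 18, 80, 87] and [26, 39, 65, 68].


Take 15 from A
Take 18 from A
Take 26 from B
Take 39 from B
Take 65 from B
Take 68 from B

Merged: [15, 18, 26, 39, 65, 68, 80, 87]


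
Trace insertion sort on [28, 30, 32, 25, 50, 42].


Initial: [28, 30, 32, 25, 50, 42]
Insert 30: [28, 30, 32, 25, 50, 42]
Insert 32: [28, 30, 32, 25, 50, 42]
Insert 25: [25, 28, 30, 32, 50, 42]
Insert 50: [25, 28, 30, 32, 50, 42]
Insert 42: [25, 28, 30, 32, 42, 50]

Sorted: [25, 28, 30, 32, 42, 50]


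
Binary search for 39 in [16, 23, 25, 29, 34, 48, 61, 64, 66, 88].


Step 1: lo=0, hi=9, mid=4, val=34
Step 2: lo=5, hi=9, mid=7, val=64
Step 3: lo=5, hi=6, mid=5, val=48

Not found


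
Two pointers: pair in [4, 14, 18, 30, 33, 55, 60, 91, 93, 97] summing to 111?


lo=0(4)+hi=9(97)=101
lo=1(14)+hi=9(97)=111

Yes: 14+97=111


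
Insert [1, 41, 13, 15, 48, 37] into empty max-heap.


Insert 1: [1]
Insert 41: [41, 1]
Insert 13: [41, 1, 13]
Insert 15: [41, 15, 13, 1]
Insert 48: [48, 41, 13, 1, 15]
Insert 37: [48, 41, 37, 1, 15, 13]

Final heap: [48, 41, 37, 1, 15, 13]


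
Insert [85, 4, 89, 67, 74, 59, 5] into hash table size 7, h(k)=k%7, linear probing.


Insert 85: h=1 -> slot 1
Insert 4: h=4 -> slot 4
Insert 89: h=5 -> slot 5
Insert 67: h=4, 2 probes -> slot 6
Insert 74: h=4, 3 probes -> slot 0
Insert 59: h=3 -> slot 3
Insert 5: h=5, 4 probes -> slot 2

Table: [74, 85, 5, 59, 4, 89, 67]


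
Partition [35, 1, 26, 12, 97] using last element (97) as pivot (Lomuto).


Pivot: 97
  35 <= 97: advance i (no swap)
  1 <= 97: advance i (no swap)
  26 <= 97: advance i (no swap)
  12 <= 97: advance i (no swap)
Place pivot at 4: [35, 1, 26, 12, 97]

Partitioned: [35, 1, 26, 12, 97]


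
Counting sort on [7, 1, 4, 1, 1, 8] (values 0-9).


Input: [7, 1, 4, 1, 1, 8]
Counts: [0, 3, 0, 0, 1, 0, 0, 1, 1, 0]

Sorted: [1, 1, 1, 4, 7, 8]


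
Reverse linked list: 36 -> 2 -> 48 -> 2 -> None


Step 1: curr=36, set curr.next=prev(None) | reversed so far: 36
Step 2: curr=2, set curr.next=prev(36) | reversed so far: 2 -> 36
Step 3: curr=48, set curr.next=prev(2) | reversed so far: 48 -> 2 -> 36
Step 4: curr=2, set curr.next=prev(48) | reversed so far: 2 -> 48 -> 2 -> 36

2 -> 48 -> 2 -> 36 -> None


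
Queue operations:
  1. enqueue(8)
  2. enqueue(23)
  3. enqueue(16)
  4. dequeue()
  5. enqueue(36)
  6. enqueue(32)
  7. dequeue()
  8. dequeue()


enqueue(8) -> [8]
enqueue(23) -> [8, 23]
enqueue(16) -> [8, 23, 16]
dequeue()->8, [23, 16]
enqueue(36) -> [23, 16, 36]
enqueue(32) -> [23, 16, 36, 32]
dequeue()->23, [16, 36, 32]
dequeue()->16, [36, 32]

Final queue: [36, 32]


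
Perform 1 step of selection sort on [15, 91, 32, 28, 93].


Initial: [15, 91, 32, 28, 93]
Step 1: min=15 at 0
  Swap: [15, 91, 32, 28, 93]

After 1 step: [15, 91, 32, 28, 93]


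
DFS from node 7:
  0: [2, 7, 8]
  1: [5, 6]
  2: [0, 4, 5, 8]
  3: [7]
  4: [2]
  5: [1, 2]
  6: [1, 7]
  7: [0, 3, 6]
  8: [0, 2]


Visit 7, push [6, 3, 0]
Visit 0, push [8, 2]
Visit 2, push [8, 5, 4]
Visit 4, push []
Visit 5, push [1]
Visit 1, push [6]
Visit 6, push []
Visit 8, push []
Visit 3, push []

DFS order: [7, 0, 2, 4, 5, 1, 6, 8, 3]


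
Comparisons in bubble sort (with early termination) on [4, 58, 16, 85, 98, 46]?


Algorithm: bubble sort (with early termination)
Input: [4, 58, 16, 85, 98, 46]
Sorted: [4, 16, 46, 58, 85, 98]

14


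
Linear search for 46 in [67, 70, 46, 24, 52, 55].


i=0: 67!=46
i=1: 70!=46
i=2: 46==46 found!

Found at 2, 3 comps


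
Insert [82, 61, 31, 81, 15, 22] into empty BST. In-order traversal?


Insert 82: root
Insert 61: L from 82
Insert 31: L from 82 -> L from 61
Insert 81: L from 82 -> R from 61
Insert 15: L from 82 -> L from 61 -> L from 31
Insert 22: L from 82 -> L from 61 -> L from 31 -> R from 15

In-order: [15, 22, 31, 61, 81, 82]


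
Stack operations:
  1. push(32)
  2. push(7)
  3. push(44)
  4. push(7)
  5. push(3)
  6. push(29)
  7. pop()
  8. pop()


push(32) -> [32]
push(7) -> [32, 7]
push(44) -> [32, 7, 44]
push(7) -> [32, 7, 44, 7]
push(3) -> [32, 7, 44, 7, 3]
push(29) -> [32, 7, 44, 7, 3, 29]
pop()->29, [32, 7, 44, 7, 3]
pop()->3, [32, 7, 44, 7]

Final stack: [32, 7, 44, 7]


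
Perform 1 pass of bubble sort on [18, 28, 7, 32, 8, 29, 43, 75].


Initial: [18, 28, 7, 32, 8, 29, 43, 75]
Pass 1: [18, 7, 28, 8, 29, 32, 43, 75] (3 swaps)

After 1 pass: [18, 7, 28, 8, 29, 32, 43, 75]


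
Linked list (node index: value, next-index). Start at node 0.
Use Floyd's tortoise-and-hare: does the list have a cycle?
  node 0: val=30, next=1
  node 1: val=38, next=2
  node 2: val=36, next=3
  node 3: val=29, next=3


Floyd's tortoise (slow, +1) and hare (fast, +2):
  init: slow=0, fast=0
  step 1: slow=1, fast=2
  step 2: slow=2, fast=3
  step 3: slow=3, fast=3
  slow == fast at node 3: cycle detected

Cycle: yes


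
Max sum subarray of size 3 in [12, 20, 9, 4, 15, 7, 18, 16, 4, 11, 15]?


[0:3]: 41
[1:4]: 33
[2:5]: 28
[3:6]: 26
[4:7]: 40
[5:8]: 41
[6:9]: 38
[7:10]: 31
[8:11]: 30

Max: 41 at [0:3]


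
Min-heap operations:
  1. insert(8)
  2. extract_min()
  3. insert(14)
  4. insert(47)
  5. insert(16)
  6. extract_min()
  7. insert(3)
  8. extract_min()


insert(8) -> [8]
extract_min()->8, []
insert(14) -> [14]
insert(47) -> [14, 47]
insert(16) -> [14, 47, 16]
extract_min()->14, [16, 47]
insert(3) -> [3, 47, 16]
extract_min()->3, [16, 47]

Final heap: [16, 47]


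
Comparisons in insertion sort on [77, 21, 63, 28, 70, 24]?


Algorithm: insertion sort
Input: [77, 21, 63, 28, 70, 24]
Sorted: [21, 24, 28, 63, 70, 77]

13


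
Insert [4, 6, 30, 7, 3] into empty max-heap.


Insert 4: [4]
Insert 6: [6, 4]
Insert 30: [30, 4, 6]
Insert 7: [30, 7, 6, 4]
Insert 3: [30, 7, 6, 4, 3]

Final heap: [30, 7, 6, 4, 3]


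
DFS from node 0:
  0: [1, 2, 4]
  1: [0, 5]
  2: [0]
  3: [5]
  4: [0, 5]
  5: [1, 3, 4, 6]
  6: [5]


Visit 0, push [4, 2, 1]
Visit 1, push [5]
Visit 5, push [6, 4, 3]
Visit 3, push []
Visit 4, push []
Visit 6, push []
Visit 2, push []

DFS order: [0, 1, 5, 3, 4, 6, 2]


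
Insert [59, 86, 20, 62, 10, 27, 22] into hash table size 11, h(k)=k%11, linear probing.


Insert 59: h=4 -> slot 4
Insert 86: h=9 -> slot 9
Insert 20: h=9, 1 probes -> slot 10
Insert 62: h=7 -> slot 7
Insert 10: h=10, 1 probes -> slot 0
Insert 27: h=5 -> slot 5
Insert 22: h=0, 1 probes -> slot 1

Table: [10, 22, None, None, 59, 27, None, 62, None, 86, 20]


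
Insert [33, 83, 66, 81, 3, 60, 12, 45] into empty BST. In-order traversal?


Insert 33: root
Insert 83: R from 33
Insert 66: R from 33 -> L from 83
Insert 81: R from 33 -> L from 83 -> R from 66
Insert 3: L from 33
Insert 60: R from 33 -> L from 83 -> L from 66
Insert 12: L from 33 -> R from 3
Insert 45: R from 33 -> L from 83 -> L from 66 -> L from 60

In-order: [3, 12, 33, 45, 60, 66, 81, 83]


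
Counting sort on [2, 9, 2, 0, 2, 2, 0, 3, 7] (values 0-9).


Input: [2, 9, 2, 0, 2, 2, 0, 3, 7]
Counts: [2, 0, 4, 1, 0, 0, 0, 1, 0, 1]

Sorted: [0, 0, 2, 2, 2, 2, 3, 7, 9]


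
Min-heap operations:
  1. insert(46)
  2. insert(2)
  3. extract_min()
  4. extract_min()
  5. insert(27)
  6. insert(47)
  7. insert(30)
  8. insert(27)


insert(46) -> [46]
insert(2) -> [2, 46]
extract_min()->2, [46]
extract_min()->46, []
insert(27) -> [27]
insert(47) -> [27, 47]
insert(30) -> [27, 47, 30]
insert(27) -> [27, 27, 30, 47]

Final heap: [27, 27, 30, 47]


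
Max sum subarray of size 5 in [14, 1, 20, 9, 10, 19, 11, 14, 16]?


[0:5]: 54
[1:6]: 59
[2:7]: 69
[3:8]: 63
[4:9]: 70

Max: 70 at [4:9]


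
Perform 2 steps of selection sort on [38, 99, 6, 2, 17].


Initial: [38, 99, 6, 2, 17]
Step 1: min=2 at 3
  Swap: [2, 99, 6, 38, 17]
Step 2: min=6 at 2
  Swap: [2, 6, 99, 38, 17]

After 2 steps: [2, 6, 99, 38, 17]
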